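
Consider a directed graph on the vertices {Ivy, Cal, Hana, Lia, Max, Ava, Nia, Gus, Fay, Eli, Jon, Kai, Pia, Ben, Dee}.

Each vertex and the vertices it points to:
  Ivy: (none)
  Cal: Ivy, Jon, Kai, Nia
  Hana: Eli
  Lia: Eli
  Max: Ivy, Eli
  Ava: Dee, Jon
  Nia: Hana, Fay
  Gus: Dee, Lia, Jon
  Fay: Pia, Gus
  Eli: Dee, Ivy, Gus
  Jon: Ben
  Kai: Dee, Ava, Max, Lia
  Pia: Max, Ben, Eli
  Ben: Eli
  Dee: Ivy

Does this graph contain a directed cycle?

DFS with white/gray/black marking, starting from Ben:
Ben gray
  Eli gray
    Dee gray
      Ivy gray
      Ivy black
    Dee black
    Eli→Ivy: Ivy black — skip
    Gus gray
      Gus→Dee: Dee black — skip
      Lia gray
        Lia→Eli: Eli is gray → back edge
Back edge found, so a cycle exists: Eli → Gus → Lia → Eli.

Yes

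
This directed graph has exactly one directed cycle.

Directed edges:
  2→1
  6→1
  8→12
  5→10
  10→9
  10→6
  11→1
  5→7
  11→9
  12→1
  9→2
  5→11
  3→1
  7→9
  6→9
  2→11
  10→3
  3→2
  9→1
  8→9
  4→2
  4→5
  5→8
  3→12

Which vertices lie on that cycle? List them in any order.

DFS with gray/black marking from 2:
2 gray
  1 gray
  1 black
  11 gray
    11→1: 1 black — skip
    9 gray
      9→1: 1 black — skip
      9→2: 2 is gray → back edge
Back edge closes the cycle 2 → 11 → 9 → 2; its vertices are {2, 9, 11}.

2, 9, 11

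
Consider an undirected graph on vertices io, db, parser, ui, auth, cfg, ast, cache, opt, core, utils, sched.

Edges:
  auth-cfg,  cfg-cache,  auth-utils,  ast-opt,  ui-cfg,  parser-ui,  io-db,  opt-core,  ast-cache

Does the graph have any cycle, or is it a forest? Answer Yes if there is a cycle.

No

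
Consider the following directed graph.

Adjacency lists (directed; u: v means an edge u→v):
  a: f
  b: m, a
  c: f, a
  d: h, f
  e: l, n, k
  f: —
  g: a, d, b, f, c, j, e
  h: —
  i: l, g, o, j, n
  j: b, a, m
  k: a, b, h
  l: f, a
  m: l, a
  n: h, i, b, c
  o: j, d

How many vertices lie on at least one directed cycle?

A vertex is on a directed cycle iff it belongs to a strongly connected component of size ≥ 2 (or has a self-loop).
The vertices on cycles are {e, g, i, n} — 4 in total.

4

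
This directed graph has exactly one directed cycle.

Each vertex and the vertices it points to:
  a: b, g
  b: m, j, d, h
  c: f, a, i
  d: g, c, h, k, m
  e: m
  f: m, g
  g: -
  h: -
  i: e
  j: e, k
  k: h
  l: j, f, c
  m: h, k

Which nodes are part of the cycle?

a, b, c, d

DFS with gray/black marking from c:
c gray
  f gray
    m gray
      h gray
      h black
      k gray
        k→h: h black — skip
      k black
    m black
    g gray
    g black
  f black
  a gray
    b gray
      b→m: m black — skip
      j gray
        e gray
          e→m: m black — skip
        e black
        j→k: k black — skip
      j black
      d gray
        d→g: g black — skip
        d→c: c is gray → back edge
Back edge closes the cycle c → a → b → d → c; its vertices are {a, b, c, d}.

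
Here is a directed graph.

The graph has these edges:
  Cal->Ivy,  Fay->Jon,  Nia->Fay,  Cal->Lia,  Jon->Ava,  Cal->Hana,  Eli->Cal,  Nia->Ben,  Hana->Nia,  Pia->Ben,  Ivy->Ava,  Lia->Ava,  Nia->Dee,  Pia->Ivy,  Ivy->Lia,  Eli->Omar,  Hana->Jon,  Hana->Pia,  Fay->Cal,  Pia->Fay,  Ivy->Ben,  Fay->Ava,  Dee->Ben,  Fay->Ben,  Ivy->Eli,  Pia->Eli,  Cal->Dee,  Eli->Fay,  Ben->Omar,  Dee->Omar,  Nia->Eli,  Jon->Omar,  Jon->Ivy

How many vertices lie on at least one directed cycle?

A vertex is on a directed cycle iff it belongs to a strongly connected component of size ≥ 2 (or has a self-loop).
The vertices on cycles are {Cal, Eli, Fay, Ivy, Jon, Nia, Pia, Hana} — 8 in total.

8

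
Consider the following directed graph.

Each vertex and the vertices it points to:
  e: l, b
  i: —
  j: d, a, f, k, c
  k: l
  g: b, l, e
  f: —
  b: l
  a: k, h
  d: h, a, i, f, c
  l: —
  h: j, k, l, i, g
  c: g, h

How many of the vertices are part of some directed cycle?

A vertex is on a directed cycle iff it belongs to a strongly connected component of size ≥ 2 (or has a self-loop).
The vertices on cycles are {a, c, d, h, j} — 5 in total.

5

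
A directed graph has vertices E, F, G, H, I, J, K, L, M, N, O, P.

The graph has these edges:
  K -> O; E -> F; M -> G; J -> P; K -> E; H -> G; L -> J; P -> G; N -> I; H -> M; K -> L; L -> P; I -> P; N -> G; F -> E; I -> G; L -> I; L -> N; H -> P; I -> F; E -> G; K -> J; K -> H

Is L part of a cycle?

L lies on a cycle iff there is a path from L back to itself.
Exploring from L, it never reaches itself; equivalently, its strongly connected component is a singleton.

No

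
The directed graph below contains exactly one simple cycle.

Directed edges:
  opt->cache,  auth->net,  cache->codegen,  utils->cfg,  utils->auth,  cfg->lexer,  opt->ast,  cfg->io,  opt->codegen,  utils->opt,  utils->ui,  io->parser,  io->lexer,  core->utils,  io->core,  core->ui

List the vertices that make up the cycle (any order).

DFS with gray/black marking from utils:
utils gray
  ui gray
  ui black
  auth gray
    net gray
    net black
  auth black
  cfg gray
    lexer gray
    lexer black
    io gray
      io→lexer: lexer black — skip
      core gray
        core→ui: ui black — skip
        core→utils: utils is gray → back edge
Back edge closes the cycle utils → cfg → io → core → utils; its vertices are {io, cfg, core, utils}.

io, cfg, core, utils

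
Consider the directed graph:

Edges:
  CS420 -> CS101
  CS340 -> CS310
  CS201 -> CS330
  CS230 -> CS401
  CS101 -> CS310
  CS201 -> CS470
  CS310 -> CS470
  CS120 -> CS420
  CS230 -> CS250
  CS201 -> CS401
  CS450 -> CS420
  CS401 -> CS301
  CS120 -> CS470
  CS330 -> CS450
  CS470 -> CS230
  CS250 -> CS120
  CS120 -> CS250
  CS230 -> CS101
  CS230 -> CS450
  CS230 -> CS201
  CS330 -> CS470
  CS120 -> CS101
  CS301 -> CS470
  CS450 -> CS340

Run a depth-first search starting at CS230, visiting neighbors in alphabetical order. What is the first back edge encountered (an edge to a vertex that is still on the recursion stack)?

CS470→CS230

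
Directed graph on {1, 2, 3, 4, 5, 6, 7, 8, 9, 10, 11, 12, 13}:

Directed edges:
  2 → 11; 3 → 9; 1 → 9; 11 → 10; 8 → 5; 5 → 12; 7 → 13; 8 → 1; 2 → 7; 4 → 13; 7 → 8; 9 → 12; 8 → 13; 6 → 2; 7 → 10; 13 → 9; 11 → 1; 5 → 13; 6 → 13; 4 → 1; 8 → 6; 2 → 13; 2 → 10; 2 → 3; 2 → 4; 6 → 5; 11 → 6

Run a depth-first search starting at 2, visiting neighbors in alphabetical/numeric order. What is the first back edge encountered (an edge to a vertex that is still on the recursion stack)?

DFS from 2 (visiting neighbors in alphabetical/numeric order); mark gray on enter, black on exit:
2 gray
  3 gray
    9 gray
      12 gray
      12 black
    9 black
  3 black
  4 gray
    1 gray
      1→9: 9 black — skip
    1 black
    13 gray
      13→9: 9 black — skip
    13 black
  4 black
  7 gray
    8 gray
      8→1: 1 black — skip
      5 gray
        5→12: 12 black — skip
        5→13: 13 black — skip
      5 black
      6 gray
        6→2: 2 is gray → back edge
First back edge: 6 → 2.

6→2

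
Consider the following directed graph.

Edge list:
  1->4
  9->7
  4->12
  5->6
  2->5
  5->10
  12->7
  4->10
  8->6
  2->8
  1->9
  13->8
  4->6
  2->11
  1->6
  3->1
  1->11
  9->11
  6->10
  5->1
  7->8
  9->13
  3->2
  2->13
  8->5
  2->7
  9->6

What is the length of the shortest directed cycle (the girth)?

For each vertex v, BFS finds the shortest path from v back to v.
The shortest such closed walk is 1 → 9 → 7 → 8 → 5 → 1, length 5.

5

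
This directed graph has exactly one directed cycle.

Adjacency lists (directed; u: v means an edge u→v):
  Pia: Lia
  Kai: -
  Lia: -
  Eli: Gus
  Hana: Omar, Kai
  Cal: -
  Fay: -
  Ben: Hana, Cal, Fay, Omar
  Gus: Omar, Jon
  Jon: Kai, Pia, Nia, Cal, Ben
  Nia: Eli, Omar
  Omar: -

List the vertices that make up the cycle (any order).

Eli, Gus, Jon, Nia

DFS with gray/black marking from Jon:
Jon gray
  Kai gray
  Kai black
  Pia gray
    Lia gray
    Lia black
  Pia black
  Nia gray
    Eli gray
      Gus gray
        Omar gray
        Omar black
        Gus→Jon: Jon is gray → back edge
Back edge closes the cycle Jon → Nia → Eli → Gus → Jon; its vertices are {Eli, Gus, Jon, Nia}.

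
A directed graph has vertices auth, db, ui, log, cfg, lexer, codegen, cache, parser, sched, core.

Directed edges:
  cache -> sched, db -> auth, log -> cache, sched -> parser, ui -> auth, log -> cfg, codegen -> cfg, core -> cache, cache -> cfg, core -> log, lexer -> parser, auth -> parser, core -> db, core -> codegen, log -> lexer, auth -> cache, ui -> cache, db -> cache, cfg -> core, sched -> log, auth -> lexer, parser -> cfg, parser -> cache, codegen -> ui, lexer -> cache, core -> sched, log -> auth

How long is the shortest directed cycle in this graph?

3

For each vertex v, BFS finds the shortest path from v back to v.
The shortest such closed walk is core → log → cfg → core, length 3.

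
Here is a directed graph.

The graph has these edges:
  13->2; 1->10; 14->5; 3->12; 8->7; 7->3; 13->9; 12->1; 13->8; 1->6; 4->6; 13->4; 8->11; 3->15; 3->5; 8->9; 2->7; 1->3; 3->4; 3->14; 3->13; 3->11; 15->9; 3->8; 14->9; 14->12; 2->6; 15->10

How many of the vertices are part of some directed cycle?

A vertex is on a directed cycle iff it belongs to a strongly connected component of size ≥ 2 (or has a self-loop).
The vertices on cycles are {1, 2, 3, 7, 8, 12, 13, 14} — 8 in total.

8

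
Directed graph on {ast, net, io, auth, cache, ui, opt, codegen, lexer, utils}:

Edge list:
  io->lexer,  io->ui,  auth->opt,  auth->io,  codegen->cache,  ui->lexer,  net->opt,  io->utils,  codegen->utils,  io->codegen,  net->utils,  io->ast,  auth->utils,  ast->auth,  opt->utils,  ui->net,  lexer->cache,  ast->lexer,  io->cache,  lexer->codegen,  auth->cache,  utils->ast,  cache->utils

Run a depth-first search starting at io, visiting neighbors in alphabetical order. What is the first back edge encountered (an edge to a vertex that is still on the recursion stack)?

utils->ast

DFS from io (visiting neighbors in alphabetical order); mark gray on enter, black on exit:
io gray
  ast gray
    auth gray
      cache gray
        utils gray
          utils→ast: ast is gray → back edge
First back edge: utils → ast.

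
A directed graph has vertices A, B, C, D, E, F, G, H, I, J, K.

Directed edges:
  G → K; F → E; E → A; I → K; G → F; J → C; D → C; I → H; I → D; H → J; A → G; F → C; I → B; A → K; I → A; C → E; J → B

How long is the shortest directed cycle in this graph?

For each vertex v, BFS finds the shortest path from v back to v.
The shortest such closed walk is A → G → F → E → A, length 4.

4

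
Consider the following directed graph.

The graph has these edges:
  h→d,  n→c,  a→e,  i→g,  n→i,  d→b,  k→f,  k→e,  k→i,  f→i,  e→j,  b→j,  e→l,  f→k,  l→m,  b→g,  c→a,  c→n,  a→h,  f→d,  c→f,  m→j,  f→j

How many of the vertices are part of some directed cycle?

4

A vertex is on a directed cycle iff it belongs to a strongly connected component of size ≥ 2 (or has a self-loop).
The vertices on cycles are {c, f, k, n} — 4 in total.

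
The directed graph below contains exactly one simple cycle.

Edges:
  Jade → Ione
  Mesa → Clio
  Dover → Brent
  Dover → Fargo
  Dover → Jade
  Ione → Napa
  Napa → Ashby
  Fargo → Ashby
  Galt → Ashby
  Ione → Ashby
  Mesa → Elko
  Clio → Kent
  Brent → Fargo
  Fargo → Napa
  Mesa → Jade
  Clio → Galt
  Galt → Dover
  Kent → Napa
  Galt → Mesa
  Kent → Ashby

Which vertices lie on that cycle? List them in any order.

DFS with gray/black marking from Clio:
Clio gray
  Galt gray
    Mesa gray
      Mesa→Clio: Clio is gray → back edge
Back edge closes the cycle Clio → Galt → Mesa → Clio; its vertices are {Clio, Galt, Mesa}.

Clio, Galt, Mesa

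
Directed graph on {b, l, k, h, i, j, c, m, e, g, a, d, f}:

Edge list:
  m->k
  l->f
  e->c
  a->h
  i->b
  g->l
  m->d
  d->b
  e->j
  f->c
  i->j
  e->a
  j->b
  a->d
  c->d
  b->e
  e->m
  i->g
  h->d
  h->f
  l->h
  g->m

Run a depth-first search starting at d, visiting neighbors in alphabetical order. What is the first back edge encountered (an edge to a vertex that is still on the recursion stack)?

a->d

DFS from d (visiting neighbors in alphabetical order); mark gray on enter, black on exit:
d gray
  b gray
    e gray
      a gray
        a→d: d is gray → back edge
First back edge: a → d.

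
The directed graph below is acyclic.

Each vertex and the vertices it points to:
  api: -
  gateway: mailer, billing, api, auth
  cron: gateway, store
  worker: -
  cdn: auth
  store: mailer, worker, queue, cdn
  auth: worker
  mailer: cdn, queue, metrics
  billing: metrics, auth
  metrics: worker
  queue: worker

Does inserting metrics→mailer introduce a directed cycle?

Yes

Adding metrics→mailer creates a cycle iff mailer can already reach metrics.
Path from mailer: mailer → metrics.
So mailer → … → metrics → mailer is a cycle.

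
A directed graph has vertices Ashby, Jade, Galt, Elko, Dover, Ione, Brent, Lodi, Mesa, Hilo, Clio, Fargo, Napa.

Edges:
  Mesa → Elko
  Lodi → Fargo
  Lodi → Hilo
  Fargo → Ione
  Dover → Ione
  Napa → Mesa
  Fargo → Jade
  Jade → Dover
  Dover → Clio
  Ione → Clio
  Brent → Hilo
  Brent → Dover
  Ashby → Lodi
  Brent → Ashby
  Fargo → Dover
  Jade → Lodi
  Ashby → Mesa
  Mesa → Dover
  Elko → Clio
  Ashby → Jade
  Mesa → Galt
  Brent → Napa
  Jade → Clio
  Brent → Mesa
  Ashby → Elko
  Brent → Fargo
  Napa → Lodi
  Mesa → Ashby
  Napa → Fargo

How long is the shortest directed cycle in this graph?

For each vertex v, BFS finds the shortest path from v back to v.
The shortest such closed walk is Ashby → Mesa → Ashby, length 2.

2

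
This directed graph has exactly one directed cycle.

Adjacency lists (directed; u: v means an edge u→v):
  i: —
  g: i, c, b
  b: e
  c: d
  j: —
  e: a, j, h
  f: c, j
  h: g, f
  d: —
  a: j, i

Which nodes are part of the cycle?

DFS with gray/black marking from b:
b gray
  e gray
    a gray
      j gray
      j black
      i gray
      i black
    a black
    e→j: j black — skip
    h gray
      g gray
        g→i: i black — skip
        c gray
          d gray
          d black
        c black
        g→b: b is gray → back edge
Back edge closes the cycle b → e → h → g → b; its vertices are {b, e, g, h}.

b, e, g, h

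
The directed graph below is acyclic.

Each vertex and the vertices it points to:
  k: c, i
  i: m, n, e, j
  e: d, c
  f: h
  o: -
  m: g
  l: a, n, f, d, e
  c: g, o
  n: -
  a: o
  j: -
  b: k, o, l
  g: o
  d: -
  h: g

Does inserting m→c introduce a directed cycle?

No

Adding m→c creates a cycle iff c can already reach m.
Explore from c: no path reaches m. The graph stays acyclic.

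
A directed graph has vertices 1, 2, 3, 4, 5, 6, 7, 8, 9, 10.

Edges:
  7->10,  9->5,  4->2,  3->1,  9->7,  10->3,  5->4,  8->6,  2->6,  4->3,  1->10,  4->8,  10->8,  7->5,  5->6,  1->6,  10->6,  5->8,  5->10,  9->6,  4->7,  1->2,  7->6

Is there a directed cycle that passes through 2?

No

2 lies on a cycle iff there is a path from 2 back to itself.
Exploring from 2, it never reaches itself; equivalently, its strongly connected component is a singleton.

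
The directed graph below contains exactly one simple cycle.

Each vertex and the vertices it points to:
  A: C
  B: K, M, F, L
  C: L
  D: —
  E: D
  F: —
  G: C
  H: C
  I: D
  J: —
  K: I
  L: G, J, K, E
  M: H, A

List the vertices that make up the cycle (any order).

DFS with gray/black marking from L:
L gray
  G gray
    C gray
      C→L: L is gray → back edge
Back edge closes the cycle L → G → C → L; its vertices are {C, G, L}.

C, G, L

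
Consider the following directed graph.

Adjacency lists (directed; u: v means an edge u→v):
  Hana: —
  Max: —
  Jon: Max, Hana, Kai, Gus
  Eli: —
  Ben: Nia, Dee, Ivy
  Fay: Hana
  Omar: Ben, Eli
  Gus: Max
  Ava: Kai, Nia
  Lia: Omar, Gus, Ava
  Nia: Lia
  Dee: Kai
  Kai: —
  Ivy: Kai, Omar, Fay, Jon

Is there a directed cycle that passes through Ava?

Ava is on a cycle iff Ava can reach itself via ≥1 edge.
Ava → Nia → Lia → Ava — yes.

Yes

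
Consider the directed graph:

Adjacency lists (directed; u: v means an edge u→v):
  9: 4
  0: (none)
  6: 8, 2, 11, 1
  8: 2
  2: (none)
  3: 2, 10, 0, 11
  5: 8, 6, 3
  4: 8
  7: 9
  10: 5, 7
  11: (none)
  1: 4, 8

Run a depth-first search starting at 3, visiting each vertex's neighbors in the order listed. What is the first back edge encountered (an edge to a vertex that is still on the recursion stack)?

5->3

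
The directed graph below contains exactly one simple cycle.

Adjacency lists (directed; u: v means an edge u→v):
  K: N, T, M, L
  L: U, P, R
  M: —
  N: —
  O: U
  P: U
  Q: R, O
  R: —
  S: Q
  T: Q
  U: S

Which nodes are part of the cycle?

O, Q, S, U

DFS with gray/black marking from Q:
Q gray
  R gray
  R black
  O gray
    U gray
      S gray
        S→Q: Q is gray → back edge
Back edge closes the cycle Q → O → U → S → Q; its vertices are {O, Q, S, U}.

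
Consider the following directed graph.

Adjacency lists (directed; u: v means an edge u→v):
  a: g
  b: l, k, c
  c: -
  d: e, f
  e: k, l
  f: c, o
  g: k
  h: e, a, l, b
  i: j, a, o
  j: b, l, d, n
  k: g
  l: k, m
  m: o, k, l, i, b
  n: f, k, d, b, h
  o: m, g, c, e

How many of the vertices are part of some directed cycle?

A vertex is on a directed cycle iff it belongs to a strongly connected component of size ≥ 2 (or has a self-loop).
The vertices on cycles are {b, d, e, f, g, h, i, j, k, l, m, n, o} — 13 in total.

13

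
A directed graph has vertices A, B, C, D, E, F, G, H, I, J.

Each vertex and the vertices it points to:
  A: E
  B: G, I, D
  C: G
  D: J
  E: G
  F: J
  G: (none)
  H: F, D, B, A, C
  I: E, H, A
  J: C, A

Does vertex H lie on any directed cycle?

Yes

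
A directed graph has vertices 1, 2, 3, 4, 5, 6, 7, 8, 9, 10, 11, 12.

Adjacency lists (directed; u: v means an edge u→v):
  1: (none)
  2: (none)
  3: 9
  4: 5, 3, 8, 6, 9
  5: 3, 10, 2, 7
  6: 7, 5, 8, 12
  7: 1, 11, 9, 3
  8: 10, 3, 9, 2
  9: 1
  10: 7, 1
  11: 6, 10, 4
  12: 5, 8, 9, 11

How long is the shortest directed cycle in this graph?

For each vertex v, BFS finds the shortest path from v back to v.
The shortest such closed walk is 6 → 7 → 11 → 6, length 3.

3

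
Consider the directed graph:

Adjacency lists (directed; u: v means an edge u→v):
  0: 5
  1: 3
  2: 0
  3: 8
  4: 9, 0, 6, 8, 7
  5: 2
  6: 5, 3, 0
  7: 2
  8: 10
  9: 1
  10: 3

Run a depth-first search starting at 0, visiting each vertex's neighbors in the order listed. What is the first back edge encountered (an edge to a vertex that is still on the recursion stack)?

DFS from 0 (visiting each vertex's neighbors in the order listed); mark gray on enter, black on exit:
0 gray
  5 gray
    2 gray
      2→0: 0 is gray → back edge
First back edge: 2 → 0.

2->0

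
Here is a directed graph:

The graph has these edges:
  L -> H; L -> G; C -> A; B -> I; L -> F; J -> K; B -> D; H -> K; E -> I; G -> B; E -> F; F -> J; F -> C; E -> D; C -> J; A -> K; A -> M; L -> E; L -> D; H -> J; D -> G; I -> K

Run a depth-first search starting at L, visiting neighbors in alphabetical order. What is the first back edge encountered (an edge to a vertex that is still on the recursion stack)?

B->D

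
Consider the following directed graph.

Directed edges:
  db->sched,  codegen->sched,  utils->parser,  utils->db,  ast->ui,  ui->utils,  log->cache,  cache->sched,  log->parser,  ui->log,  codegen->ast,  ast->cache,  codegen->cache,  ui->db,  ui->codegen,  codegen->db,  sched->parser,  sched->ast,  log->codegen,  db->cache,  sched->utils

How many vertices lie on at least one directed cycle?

8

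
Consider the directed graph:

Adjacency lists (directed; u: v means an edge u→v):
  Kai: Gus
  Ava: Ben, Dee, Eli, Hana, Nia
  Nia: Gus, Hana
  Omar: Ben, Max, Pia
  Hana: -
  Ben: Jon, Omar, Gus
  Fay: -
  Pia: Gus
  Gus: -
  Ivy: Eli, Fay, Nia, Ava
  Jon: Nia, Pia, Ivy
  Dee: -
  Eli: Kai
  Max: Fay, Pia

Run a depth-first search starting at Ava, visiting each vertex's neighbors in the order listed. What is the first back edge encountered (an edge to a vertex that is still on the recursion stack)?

Ivy->Ava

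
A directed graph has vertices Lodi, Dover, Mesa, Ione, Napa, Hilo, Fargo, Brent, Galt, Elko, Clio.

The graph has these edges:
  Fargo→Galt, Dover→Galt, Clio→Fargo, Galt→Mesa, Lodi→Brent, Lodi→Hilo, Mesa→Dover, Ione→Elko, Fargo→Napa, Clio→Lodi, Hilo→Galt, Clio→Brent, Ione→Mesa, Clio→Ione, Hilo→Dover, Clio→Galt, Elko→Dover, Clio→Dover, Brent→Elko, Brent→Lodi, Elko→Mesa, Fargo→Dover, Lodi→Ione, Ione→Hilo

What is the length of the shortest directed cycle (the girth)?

2

For each vertex v, BFS finds the shortest path from v back to v.
The shortest such closed walk is Lodi → Brent → Lodi, length 2.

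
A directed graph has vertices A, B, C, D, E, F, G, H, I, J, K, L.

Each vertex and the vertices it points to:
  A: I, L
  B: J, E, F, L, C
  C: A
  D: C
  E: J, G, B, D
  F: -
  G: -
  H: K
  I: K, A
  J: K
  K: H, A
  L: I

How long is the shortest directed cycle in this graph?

2

For each vertex v, BFS finds the shortest path from v back to v.
The shortest such closed walk is E → B → E, length 2.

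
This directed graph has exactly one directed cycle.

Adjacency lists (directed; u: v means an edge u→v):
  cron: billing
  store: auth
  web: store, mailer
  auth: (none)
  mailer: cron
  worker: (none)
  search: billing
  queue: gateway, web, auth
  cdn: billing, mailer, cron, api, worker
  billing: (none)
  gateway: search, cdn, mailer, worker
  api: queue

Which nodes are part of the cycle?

DFS with gray/black marking from queue:
queue gray
  gateway gray
    search gray
      billing gray
      billing black
    search black
    cdn gray
      cdn→billing: billing black — skip
      mailer gray
        cron gray
          cron→billing: billing black — skip
        cron black
      mailer black
      cdn→cron: cron black — skip
      api gray
        api→queue: queue is gray → back edge
Back edge closes the cycle queue → gateway → cdn → api → queue; its vertices are {api, cdn, queue, gateway}.

api, cdn, queue, gateway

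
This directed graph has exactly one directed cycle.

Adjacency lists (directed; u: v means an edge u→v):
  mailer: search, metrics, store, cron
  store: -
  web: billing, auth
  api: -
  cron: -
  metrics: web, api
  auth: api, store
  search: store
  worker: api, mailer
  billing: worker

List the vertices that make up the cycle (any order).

DFS with gray/black marking from mailer:
mailer gray
  search gray
    store gray
    store black
  search black
  metrics gray
    web gray
      billing gray
        worker gray
          api gray
          api black
          worker→mailer: mailer is gray → back edge
Back edge closes the cycle mailer → metrics → web → billing → worker → mailer; its vertices are {web, mailer, worker, billing, metrics}.

web, mailer, worker, billing, metrics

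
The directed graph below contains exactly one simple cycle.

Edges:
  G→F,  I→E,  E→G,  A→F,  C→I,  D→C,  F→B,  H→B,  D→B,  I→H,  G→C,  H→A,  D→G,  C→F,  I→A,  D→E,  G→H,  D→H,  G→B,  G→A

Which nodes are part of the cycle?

DFS with gray/black marking from E:
E gray
  G gray
    H gray
      A gray
        F gray
          B gray
          B black
        F black
      A black
      H→B: B black — skip
    H black
    G→A: A black — skip
    G→F: F black — skip
    C gray
      C→F: F black — skip
      I gray
        I→H: H black — skip
        I→A: A black — skip
        I→E: E is gray → back edge
Back edge closes the cycle E → G → C → I → E; its vertices are {C, E, G, I}.

C, E, G, I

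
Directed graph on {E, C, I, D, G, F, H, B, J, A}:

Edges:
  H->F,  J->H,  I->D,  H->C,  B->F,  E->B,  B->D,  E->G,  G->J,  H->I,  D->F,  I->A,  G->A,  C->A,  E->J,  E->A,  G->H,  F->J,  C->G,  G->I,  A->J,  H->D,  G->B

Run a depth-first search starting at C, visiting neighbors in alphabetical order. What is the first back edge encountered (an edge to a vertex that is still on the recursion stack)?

H→C

DFS from C (visiting neighbors in alphabetical order); mark gray on enter, black on exit:
C gray
  A gray
    J gray
      H gray
        H→C: C is gray → back edge
First back edge: H → C.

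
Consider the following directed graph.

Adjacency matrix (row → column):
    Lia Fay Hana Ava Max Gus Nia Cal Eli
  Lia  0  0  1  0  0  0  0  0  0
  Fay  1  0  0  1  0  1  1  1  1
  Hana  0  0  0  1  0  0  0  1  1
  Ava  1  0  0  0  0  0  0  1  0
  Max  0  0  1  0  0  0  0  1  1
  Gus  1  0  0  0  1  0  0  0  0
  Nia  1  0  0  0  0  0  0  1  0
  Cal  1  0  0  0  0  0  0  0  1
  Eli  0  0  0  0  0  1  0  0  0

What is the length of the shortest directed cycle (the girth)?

For each vertex v, BFS finds the shortest path from v back to v.
The shortest such closed walk is Ava → Lia → Hana → Ava, length 3.

3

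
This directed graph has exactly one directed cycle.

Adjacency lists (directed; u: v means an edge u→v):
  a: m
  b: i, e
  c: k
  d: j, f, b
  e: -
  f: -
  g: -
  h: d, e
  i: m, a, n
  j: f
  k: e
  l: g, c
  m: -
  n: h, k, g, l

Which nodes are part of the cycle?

DFS with gray/black marking from d:
d gray
  j gray
    f gray
    f black
  j black
  d→f: f black — skip
  b gray
    i gray
      m gray
      m black
      a gray
        a→m: m black — skip
      a black
      n gray
        h gray
          h→d: d is gray → back edge
Back edge closes the cycle d → b → i → n → h → d; its vertices are {b, d, h, i, n}.

b, d, h, i, n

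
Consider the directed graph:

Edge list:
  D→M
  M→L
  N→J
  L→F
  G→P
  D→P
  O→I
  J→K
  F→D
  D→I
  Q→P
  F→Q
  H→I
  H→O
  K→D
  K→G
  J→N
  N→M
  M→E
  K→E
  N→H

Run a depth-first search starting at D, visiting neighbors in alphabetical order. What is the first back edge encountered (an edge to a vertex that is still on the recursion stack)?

F→D

DFS from D (visiting neighbors in alphabetical order); mark gray on enter, black on exit:
D gray
  I gray
  I black
  M gray
    E gray
    E black
    L gray
      F gray
        F→D: D is gray → back edge
First back edge: F → D.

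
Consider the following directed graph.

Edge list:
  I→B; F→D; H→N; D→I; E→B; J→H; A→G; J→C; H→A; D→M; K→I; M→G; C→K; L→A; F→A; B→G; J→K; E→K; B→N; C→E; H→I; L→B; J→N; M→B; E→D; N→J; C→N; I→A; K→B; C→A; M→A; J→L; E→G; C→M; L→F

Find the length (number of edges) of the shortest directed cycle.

For each vertex v, BFS finds the shortest path from v back to v.
The shortest such closed walk is N → J → N, length 2.

2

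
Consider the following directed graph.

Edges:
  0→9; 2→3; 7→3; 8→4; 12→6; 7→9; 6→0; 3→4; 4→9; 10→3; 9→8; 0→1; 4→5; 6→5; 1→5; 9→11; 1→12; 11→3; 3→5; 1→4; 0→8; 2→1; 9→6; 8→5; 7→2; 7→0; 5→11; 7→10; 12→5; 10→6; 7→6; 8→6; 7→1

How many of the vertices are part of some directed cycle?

A vertex is on a directed cycle iff it belongs to a strongly connected component of size ≥ 2 (or has a self-loop).
The vertices on cycles are {0, 1, 3, 4, 5, 6, 8, 9, 11, 12} — 10 in total.

10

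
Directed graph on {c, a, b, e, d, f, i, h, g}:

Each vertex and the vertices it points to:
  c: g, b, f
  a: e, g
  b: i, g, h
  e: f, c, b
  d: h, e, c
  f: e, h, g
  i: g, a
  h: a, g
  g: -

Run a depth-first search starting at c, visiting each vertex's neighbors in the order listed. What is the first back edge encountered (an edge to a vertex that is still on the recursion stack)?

DFS from c (visiting each vertex's neighbors in the order listed); mark gray on enter, black on exit:
c gray
  g gray
  g black
  b gray
    i gray
      i→g: g black — skip
      a gray
        e gray
          f gray
            f→e: e is gray → back edge
First back edge: f → e.

f→e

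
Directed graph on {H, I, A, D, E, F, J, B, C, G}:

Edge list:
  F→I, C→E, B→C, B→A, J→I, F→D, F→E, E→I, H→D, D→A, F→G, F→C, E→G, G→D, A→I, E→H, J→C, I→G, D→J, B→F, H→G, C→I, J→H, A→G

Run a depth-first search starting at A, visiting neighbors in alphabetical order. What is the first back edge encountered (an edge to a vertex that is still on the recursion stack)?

D->A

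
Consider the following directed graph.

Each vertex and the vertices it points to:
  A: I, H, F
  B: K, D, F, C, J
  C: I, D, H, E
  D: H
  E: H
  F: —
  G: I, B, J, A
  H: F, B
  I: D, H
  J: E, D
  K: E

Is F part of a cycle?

No

F lies on a cycle iff there is a path from F back to itself.
Exploring from F, it never reaches itself; equivalently, its strongly connected component is a singleton.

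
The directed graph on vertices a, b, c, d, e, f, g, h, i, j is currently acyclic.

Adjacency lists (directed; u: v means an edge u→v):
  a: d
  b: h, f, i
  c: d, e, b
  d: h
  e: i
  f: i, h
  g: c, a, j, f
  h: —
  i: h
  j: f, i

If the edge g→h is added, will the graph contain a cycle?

Adding g→h creates a cycle iff h can already reach g.
Explore from h: no path reaches g. The graph stays acyclic.

No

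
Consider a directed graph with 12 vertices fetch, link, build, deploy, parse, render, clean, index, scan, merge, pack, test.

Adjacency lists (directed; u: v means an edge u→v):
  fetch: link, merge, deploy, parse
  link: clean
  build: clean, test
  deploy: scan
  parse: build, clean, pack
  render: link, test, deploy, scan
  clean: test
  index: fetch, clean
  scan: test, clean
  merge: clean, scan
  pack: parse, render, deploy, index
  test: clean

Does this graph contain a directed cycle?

DFS with white/gray/black marking, starting from build:
build gray
  clean gray
    test gray
      test→clean: clean is gray → back edge
Back edge found, so a cycle exists: clean → test → clean.

Yes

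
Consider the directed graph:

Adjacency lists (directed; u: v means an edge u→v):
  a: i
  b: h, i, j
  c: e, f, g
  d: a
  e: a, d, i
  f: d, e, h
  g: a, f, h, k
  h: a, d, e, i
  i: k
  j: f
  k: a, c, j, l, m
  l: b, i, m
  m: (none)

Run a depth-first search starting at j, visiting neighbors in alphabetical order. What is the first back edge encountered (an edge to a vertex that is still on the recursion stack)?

DFS from j (visiting neighbors in alphabetical order); mark gray on enter, black on exit:
j gray
  f gray
    d gray
      a gray
        i gray
          k gray
            k→a: a is gray → back edge
First back edge: k → a.

k->a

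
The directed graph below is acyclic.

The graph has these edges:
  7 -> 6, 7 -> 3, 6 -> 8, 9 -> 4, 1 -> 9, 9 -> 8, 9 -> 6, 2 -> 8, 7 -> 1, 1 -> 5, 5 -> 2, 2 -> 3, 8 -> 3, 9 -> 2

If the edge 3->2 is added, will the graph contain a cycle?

Adding 3→2 creates a cycle iff 2 can already reach 3.
Path from 2: 2 → 3.
So 2 → … → 3 → 2 is a cycle.

Yes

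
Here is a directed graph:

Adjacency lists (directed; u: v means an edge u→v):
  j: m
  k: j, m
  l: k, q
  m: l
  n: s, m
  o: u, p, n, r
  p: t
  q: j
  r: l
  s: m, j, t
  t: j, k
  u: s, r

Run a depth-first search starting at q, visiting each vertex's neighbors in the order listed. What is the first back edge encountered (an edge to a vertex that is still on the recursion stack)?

DFS from q (visiting each vertex's neighbors in the order listed); mark gray on enter, black on exit:
q gray
  j gray
    m gray
      l gray
        k gray
          k→j: j is gray → back edge
First back edge: k → j.

k->j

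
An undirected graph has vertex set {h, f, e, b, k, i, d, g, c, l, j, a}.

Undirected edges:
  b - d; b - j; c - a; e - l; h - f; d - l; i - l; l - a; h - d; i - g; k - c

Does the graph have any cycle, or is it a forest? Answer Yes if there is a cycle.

DFS, tracking each vertex's parent; an edge to a visited non-parent vertex closes a cycle.
Start from b:
visit b (parent –)
  visit d (parent b)
    visit l (parent d)
      visit a (parent l)
        visit c (parent a)
          visit k (parent c)
            k–c: parent, skip
          c–a: parent, skip
        a–l: parent, skip
      visit i (parent l)
        visit g (parent i)
          g–i: parent, skip
        i–l: parent, skip
      visit e (parent l)
        e–l: parent, skip
      l–d: parent, skip
    visit h (parent d)
      visit f (parent h)
        f–h: parent, skip
      h–d: parent, skip
    d–b: parent, skip
  visit j (parent b)
    j–b: parent, skip
No non-parent visited neighbor found — the graph is a forest.

No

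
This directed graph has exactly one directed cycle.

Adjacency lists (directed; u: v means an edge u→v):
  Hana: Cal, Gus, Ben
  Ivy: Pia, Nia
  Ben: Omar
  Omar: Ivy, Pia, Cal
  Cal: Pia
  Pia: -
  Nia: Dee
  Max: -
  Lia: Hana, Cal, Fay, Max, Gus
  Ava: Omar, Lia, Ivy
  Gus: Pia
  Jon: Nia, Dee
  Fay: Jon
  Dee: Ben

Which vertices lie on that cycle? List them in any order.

Ben, Dee, Ivy, Nia, Omar

DFS with gray/black marking from Ben:
Ben gray
  Omar gray
    Ivy gray
      Pia gray
      Pia black
      Nia gray
        Dee gray
          Dee→Ben: Ben is gray → back edge
Back edge closes the cycle Ben → Omar → Ivy → Nia → Dee → Ben; its vertices are {Ben, Dee, Ivy, Nia, Omar}.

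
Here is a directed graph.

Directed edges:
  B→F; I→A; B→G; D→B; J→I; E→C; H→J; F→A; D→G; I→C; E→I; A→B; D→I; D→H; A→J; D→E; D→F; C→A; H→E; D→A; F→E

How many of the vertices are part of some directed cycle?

A vertex is on a directed cycle iff it belongs to a strongly connected component of size ≥ 2 (or has a self-loop).
The vertices on cycles are {A, B, C, E, F, I, J} — 7 in total.

7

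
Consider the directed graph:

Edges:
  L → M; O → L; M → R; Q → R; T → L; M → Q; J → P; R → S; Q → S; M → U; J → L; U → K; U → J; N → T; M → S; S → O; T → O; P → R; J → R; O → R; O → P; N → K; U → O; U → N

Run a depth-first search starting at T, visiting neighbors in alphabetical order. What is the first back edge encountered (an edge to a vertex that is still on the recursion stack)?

DFS from T (visiting neighbors in alphabetical order); mark gray on enter, black on exit:
T gray
  L gray
    M gray
      Q gray
        R gray
          S gray
            O gray
              O→L: L is gray → back edge
First back edge: O → L.

O→L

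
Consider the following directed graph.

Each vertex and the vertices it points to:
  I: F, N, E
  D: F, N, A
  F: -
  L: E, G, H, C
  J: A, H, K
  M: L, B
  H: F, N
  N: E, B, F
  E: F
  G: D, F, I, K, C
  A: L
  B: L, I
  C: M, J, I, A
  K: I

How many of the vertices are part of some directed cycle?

12

A vertex is on a directed cycle iff it belongs to a strongly connected component of size ≥ 2 (or has a self-loop).
The vertices on cycles are {A, B, C, D, G, H, I, J, K, L, M, N} — 12 in total.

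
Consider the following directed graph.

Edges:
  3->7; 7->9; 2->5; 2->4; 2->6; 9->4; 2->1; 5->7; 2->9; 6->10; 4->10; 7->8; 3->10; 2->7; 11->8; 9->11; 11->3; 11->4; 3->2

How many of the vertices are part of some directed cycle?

A vertex is on a directed cycle iff it belongs to a strongly connected component of size ≥ 2 (or has a self-loop).
The vertices on cycles are {2, 3, 5, 7, 9, 11} — 6 in total.

6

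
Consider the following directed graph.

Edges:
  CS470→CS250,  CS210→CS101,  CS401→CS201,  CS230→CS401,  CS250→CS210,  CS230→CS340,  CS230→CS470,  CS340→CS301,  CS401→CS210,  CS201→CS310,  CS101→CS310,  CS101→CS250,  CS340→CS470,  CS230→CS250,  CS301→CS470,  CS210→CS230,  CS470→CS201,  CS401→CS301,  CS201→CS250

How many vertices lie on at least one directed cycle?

9

A vertex is on a directed cycle iff it belongs to a strongly connected component of size ≥ 2 (or has a self-loop).
The vertices on cycles are {CS101, CS201, CS210, CS230, CS250, CS301, CS340, CS401, CS470} — 9 in total.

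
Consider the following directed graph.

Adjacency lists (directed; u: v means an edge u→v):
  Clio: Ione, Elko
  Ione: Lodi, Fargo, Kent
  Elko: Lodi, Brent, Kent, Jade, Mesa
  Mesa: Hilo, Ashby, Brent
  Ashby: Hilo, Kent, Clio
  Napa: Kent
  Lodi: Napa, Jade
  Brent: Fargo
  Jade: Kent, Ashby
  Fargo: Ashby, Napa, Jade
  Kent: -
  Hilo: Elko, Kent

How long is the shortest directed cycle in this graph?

3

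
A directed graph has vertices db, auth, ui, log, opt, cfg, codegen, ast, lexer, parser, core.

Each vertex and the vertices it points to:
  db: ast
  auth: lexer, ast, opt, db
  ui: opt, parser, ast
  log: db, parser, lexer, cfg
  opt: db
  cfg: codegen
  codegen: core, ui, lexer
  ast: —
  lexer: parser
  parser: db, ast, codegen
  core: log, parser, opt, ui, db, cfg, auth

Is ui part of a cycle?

ui is on a cycle iff ui can reach itself via ≥1 edge.
ui → parser → codegen → ui — yes.

Yes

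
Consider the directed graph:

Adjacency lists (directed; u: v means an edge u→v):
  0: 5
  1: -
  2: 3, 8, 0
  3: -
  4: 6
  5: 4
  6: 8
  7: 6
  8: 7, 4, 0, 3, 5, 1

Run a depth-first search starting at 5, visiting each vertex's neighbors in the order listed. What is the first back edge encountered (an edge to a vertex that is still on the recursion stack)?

DFS from 5 (visiting each vertex's neighbors in the order listed); mark gray on enter, black on exit:
5 gray
  4 gray
    6 gray
      8 gray
        7 gray
          7→6: 6 is gray → back edge
First back edge: 7 → 6.

7->6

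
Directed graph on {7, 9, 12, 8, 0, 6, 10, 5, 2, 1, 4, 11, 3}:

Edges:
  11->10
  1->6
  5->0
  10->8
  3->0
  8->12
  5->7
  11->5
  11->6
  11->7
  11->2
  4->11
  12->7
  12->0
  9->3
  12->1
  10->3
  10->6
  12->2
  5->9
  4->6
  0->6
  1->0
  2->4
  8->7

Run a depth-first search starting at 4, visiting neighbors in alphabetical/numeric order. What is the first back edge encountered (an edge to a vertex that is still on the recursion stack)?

DFS from 4 (visiting neighbors in alphabetical/numeric order); mark gray on enter, black on exit:
4 gray
  6 gray
  6 black
  11 gray
    2 gray
      2→4: 4 is gray → back edge
First back edge: 2 → 4.

2->4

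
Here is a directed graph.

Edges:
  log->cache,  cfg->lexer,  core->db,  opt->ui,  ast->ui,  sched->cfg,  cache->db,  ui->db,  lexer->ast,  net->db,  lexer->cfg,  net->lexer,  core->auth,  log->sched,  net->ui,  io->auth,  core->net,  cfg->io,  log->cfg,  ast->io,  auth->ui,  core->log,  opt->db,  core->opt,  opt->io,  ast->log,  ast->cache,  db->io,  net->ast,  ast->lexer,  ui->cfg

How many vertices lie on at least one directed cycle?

A vertex is on a directed cycle iff it belongs to a strongly connected component of size ≥ 2 (or has a self-loop).
The vertices on cycles are {db, io, ui, ast, cfg, log, auth, cache, lexer, sched} — 10 in total.

10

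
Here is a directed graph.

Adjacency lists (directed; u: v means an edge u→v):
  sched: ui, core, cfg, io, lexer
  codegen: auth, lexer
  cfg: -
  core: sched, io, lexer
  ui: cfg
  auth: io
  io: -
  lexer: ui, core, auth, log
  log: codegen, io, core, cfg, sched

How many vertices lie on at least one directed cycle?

5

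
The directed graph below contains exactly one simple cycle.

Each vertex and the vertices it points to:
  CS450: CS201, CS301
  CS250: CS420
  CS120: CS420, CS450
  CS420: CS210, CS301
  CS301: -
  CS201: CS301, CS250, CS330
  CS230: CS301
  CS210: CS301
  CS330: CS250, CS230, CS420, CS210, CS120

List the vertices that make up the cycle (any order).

CS120, CS201, CS330, CS450

DFS with gray/black marking from CS201:
CS201 gray
  CS301 gray
  CS301 black
  CS250 gray
    CS420 gray
      CS210 gray
        CS210→CS301: CS301 black — skip
      CS210 black
      CS420→CS301: CS301 black — skip
    CS420 black
  CS250 black
  CS330 gray
    CS330→CS250: CS250 black — skip
    CS230 gray
      CS230→CS301: CS301 black — skip
    CS230 black
    CS330→CS420: CS420 black — skip
    CS330→CS210: CS210 black — skip
    CS120 gray
      CS120→CS420: CS420 black — skip
      CS450 gray
        CS450→CS201: CS201 is gray → back edge
Back edge closes the cycle CS201 → CS330 → CS120 → CS450 → CS201; its vertices are {CS120, CS201, CS330, CS450}.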